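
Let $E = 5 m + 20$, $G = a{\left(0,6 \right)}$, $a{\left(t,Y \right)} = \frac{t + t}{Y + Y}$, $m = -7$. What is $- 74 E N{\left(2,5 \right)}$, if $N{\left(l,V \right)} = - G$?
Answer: $0$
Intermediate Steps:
$a{\left(t,Y \right)} = \frac{t}{Y}$ ($a{\left(t,Y \right)} = \frac{2 t}{2 Y} = 2 t \frac{1}{2 Y} = \frac{t}{Y}$)
$G = 0$ ($G = \frac{0}{6} = 0 \cdot \frac{1}{6} = 0$)
$E = -15$ ($E = 5 \left(-7\right) + 20 = -35 + 20 = -15$)
$N{\left(l,V \right)} = 0$ ($N{\left(l,V \right)} = \left(-1\right) 0 = 0$)
$- 74 E N{\left(2,5 \right)} = \left(-74\right) \left(-15\right) 0 = 1110 \cdot 0 = 0$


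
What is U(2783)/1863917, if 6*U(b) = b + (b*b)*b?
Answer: 979753885/508341 ≈ 1927.4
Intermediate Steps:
U(b) = b/6 + b**3/6 (U(b) = (b + (b*b)*b)/6 = (b + b**2*b)/6 = (b + b**3)/6 = b/6 + b**3/6)
U(2783)/1863917 = ((1/6)*2783*(1 + 2783**2))/1863917 = ((1/6)*2783*(1 + 7745089))*(1/1863917) = ((1/6)*2783*7745090)*(1/1863917) = (10777292735/3)*(1/1863917) = 979753885/508341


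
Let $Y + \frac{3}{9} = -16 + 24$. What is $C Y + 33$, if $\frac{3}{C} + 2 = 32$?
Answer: $\frac{1013}{30} \approx 33.767$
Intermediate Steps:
$C = \frac{1}{10}$ ($C = \frac{3}{-2 + 32} = \frac{3}{30} = 3 \cdot \frac{1}{30} = \frac{1}{10} \approx 0.1$)
$Y = \frac{23}{3}$ ($Y = - \frac{1}{3} + \left(-16 + 24\right) = - \frac{1}{3} + 8 = \frac{23}{3} \approx 7.6667$)
$C Y + 33 = \frac{1}{10} \cdot \frac{23}{3} + 33 = \frac{23}{30} + 33 = \frac{1013}{30}$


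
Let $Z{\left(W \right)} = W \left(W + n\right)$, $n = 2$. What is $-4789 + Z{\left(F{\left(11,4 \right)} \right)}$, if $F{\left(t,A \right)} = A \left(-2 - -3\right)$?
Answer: $-4765$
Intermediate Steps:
$F{\left(t,A \right)} = A$ ($F{\left(t,A \right)} = A \left(-2 + 3\right) = A 1 = A$)
$Z{\left(W \right)} = W \left(2 + W\right)$ ($Z{\left(W \right)} = W \left(W + 2\right) = W \left(2 + W\right)$)
$-4789 + Z{\left(F{\left(11,4 \right)} \right)} = -4789 + 4 \left(2 + 4\right) = -4789 + 4 \cdot 6 = -4789 + 24 = -4765$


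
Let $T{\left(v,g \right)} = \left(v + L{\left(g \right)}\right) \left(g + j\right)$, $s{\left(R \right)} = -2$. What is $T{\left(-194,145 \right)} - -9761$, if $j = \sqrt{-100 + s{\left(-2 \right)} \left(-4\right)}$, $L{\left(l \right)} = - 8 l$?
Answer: $-186569 - 2708 i \sqrt{23} \approx -1.8657 \cdot 10^{5} - 12987.0 i$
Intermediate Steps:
$j = 2 i \sqrt{23}$ ($j = \sqrt{-100 - -8} = \sqrt{-100 + 8} = \sqrt{-92} = 2 i \sqrt{23} \approx 9.5917 i$)
$T{\left(v,g \right)} = \left(g + 2 i \sqrt{23}\right) \left(v - 8 g\right)$ ($T{\left(v,g \right)} = \left(v - 8 g\right) \left(g + 2 i \sqrt{23}\right) = \left(g + 2 i \sqrt{23}\right) \left(v - 8 g\right)$)
$T{\left(-194,145 \right)} - -9761 = \left(- 8 \cdot 145^{2} + 145 \left(-194\right) - 16 i 145 \sqrt{23} + 2 i \left(-194\right) \sqrt{23}\right) - -9761 = \left(\left(-8\right) 21025 - 28130 - 2320 i \sqrt{23} - 388 i \sqrt{23}\right) + 9761 = \left(-168200 - 28130 - 2320 i \sqrt{23} - 388 i \sqrt{23}\right) + 9761 = \left(-196330 - 2708 i \sqrt{23}\right) + 9761 = -186569 - 2708 i \sqrt{23}$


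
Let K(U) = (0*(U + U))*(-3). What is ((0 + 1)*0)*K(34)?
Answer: 0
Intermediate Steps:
K(U) = 0 (K(U) = (0*(2*U))*(-3) = 0*(-3) = 0)
((0 + 1)*0)*K(34) = ((0 + 1)*0)*0 = (1*0)*0 = 0*0 = 0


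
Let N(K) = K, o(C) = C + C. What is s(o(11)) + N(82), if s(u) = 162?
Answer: 244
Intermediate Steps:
o(C) = 2*C
s(o(11)) + N(82) = 162 + 82 = 244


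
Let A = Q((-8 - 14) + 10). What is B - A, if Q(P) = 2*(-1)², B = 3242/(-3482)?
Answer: -5103/1741 ≈ -2.9311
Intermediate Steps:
B = -1621/1741 (B = 3242*(-1/3482) = -1621/1741 ≈ -0.93107)
Q(P) = 2 (Q(P) = 2*1 = 2)
A = 2
B - A = -1621/1741 - 1*2 = -1621/1741 - 2 = -5103/1741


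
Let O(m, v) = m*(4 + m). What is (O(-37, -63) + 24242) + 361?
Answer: 25824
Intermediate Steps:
(O(-37, -63) + 24242) + 361 = (-37*(4 - 37) + 24242) + 361 = (-37*(-33) + 24242) + 361 = (1221 + 24242) + 361 = 25463 + 361 = 25824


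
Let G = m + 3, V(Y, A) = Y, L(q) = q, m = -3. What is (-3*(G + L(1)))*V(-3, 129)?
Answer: 9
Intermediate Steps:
G = 0 (G = -3 + 3 = 0)
(-3*(G + L(1)))*V(-3, 129) = -3*(0 + 1)*(-3) = -3*1*(-3) = -3*(-3) = 9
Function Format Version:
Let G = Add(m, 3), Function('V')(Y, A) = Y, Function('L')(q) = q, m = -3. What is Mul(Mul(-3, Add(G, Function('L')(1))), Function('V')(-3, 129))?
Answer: 9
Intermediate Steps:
G = 0 (G = Add(-3, 3) = 0)
Mul(Mul(-3, Add(G, Function('L')(1))), Function('V')(-3, 129)) = Mul(Mul(-3, Add(0, 1)), -3) = Mul(Mul(-3, 1), -3) = Mul(-3, -3) = 9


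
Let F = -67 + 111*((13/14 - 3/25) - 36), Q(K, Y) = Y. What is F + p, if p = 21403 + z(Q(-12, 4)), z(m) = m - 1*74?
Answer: 6075913/350 ≈ 17360.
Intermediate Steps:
z(m) = -74 + m (z(m) = m - 74 = -74 + m)
p = 21333 (p = 21403 + (-74 + 4) = 21403 - 70 = 21333)
F = -1390637/350 (F = -67 + 111*((13*(1/14) - 3*1/25) - 36) = -67 + 111*((13/14 - 3/25) - 36) = -67 + 111*(283/350 - 36) = -67 + 111*(-12317/350) = -67 - 1367187/350 = -1390637/350 ≈ -3973.3)
F + p = -1390637/350 + 21333 = 6075913/350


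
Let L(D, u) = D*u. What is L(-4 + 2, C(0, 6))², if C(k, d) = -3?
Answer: 36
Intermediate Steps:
L(-4 + 2, C(0, 6))² = ((-4 + 2)*(-3))² = (-2*(-3))² = 6² = 36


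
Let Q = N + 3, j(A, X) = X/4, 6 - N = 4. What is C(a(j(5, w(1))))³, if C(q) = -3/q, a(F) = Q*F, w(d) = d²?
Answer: -1728/125 ≈ -13.824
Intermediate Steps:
N = 2 (N = 6 - 1*4 = 6 - 4 = 2)
j(A, X) = X/4 (j(A, X) = X*(¼) = X/4)
Q = 5 (Q = 2 + 3 = 5)
a(F) = 5*F
C(a(j(5, w(1))))³ = (-3/(5*((¼)*1²)))³ = (-3/(5*((¼)*1)))³ = (-3/(5*(¼)))³ = (-3/5/4)³ = (-3*⅘)³ = (-12/5)³ = -1728/125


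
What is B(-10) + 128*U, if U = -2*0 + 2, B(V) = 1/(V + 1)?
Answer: 2303/9 ≈ 255.89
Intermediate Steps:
B(V) = 1/(1 + V)
U = 2 (U = 0 + 2 = 2)
B(-10) + 128*U = 1/(1 - 10) + 128*2 = 1/(-9) + 256 = -⅑ + 256 = 2303/9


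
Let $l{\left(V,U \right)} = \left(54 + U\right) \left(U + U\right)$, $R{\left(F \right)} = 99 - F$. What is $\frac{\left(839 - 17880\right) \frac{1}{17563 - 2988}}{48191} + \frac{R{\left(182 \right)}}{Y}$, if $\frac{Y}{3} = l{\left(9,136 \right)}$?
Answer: $- \frac{12187978823}{21779517645600} \approx -0.00055961$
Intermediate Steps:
$l{\left(V,U \right)} = 2 U \left(54 + U\right)$ ($l{\left(V,U \right)} = \left(54 + U\right) 2 U = 2 U \left(54 + U\right)$)
$Y = 155040$ ($Y = 3 \cdot 2 \cdot 136 \left(54 + 136\right) = 3 \cdot 2 \cdot 136 \cdot 190 = 3 \cdot 51680 = 155040$)
$\frac{\left(839 - 17880\right) \frac{1}{17563 - 2988}}{48191} + \frac{R{\left(182 \right)}}{Y} = \frac{\left(839 - 17880\right) \frac{1}{17563 - 2988}}{48191} + \frac{99 - 182}{155040} = - \frac{17041}{14575} \cdot \frac{1}{48191} + \left(99 - 182\right) \frac{1}{155040} = \left(-17041\right) \frac{1}{14575} \cdot \frac{1}{48191} - \frac{83}{155040} = \left(- \frac{17041}{14575}\right) \frac{1}{48191} - \frac{83}{155040} = - \frac{17041}{702383825} - \frac{83}{155040} = - \frac{12187978823}{21779517645600}$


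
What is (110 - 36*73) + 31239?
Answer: 28721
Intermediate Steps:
(110 - 36*73) + 31239 = (110 - 2628) + 31239 = -2518 + 31239 = 28721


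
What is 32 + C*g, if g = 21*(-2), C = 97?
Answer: -4042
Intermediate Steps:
g = -42
32 + C*g = 32 + 97*(-42) = 32 - 4074 = -4042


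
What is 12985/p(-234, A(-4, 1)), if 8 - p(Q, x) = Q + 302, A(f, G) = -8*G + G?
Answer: -2597/12 ≈ -216.42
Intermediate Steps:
A(f, G) = -7*G
p(Q, x) = -294 - Q (p(Q, x) = 8 - (Q + 302) = 8 - (302 + Q) = 8 + (-302 - Q) = -294 - Q)
12985/p(-234, A(-4, 1)) = 12985/(-294 - 1*(-234)) = 12985/(-294 + 234) = 12985/(-60) = 12985*(-1/60) = -2597/12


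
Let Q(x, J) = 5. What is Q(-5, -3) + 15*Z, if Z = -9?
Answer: -130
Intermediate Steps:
Q(-5, -3) + 15*Z = 5 + 15*(-9) = 5 - 135 = -130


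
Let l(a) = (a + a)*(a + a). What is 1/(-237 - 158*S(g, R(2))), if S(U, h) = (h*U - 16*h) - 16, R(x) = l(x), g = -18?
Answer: 1/88243 ≈ 1.1332e-5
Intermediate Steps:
l(a) = 4*a**2 (l(a) = (2*a)*(2*a) = 4*a**2)
R(x) = 4*x**2
S(U, h) = -16 - 16*h + U*h (S(U, h) = (U*h - 16*h) - 16 = (-16*h + U*h) - 16 = -16 - 16*h + U*h)
1/(-237 - 158*S(g, R(2))) = 1/(-237 - 158*(-16 - 64*2**2 - 72*2**2)) = 1/(-237 - 158*(-16 - 64*4 - 72*4)) = 1/(-237 - 158*(-16 - 16*16 - 18*16)) = 1/(-237 - 158*(-16 - 256 - 288)) = 1/(-237 - 158*(-560)) = 1/(-237 + 88480) = 1/88243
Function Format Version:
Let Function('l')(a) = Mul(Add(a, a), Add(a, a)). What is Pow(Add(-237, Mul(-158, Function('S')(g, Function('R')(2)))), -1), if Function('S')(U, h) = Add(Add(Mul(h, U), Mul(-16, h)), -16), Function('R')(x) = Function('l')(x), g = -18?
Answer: Rational(1, 88243) ≈ 1.1332e-5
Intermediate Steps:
Function('l')(a) = Mul(4, Pow(a, 2)) (Function('l')(a) = Mul(Mul(2, a), Mul(2, a)) = Mul(4, Pow(a, 2)))
Function('R')(x) = Mul(4, Pow(x, 2))
Function('S')(U, h) = Add(-16, Mul(-16, h), Mul(U, h)) (Function('S')(U, h) = Add(Add(Mul(U, h), Mul(-16, h)), -16) = Add(Add(Mul(-16, h), Mul(U, h)), -16) = Add(-16, Mul(-16, h), Mul(U, h)))
Pow(Add(-237, Mul(-158, Function('S')(g, Function('R')(2)))), -1) = Pow(Add(-237, Mul(-158, Add(-16, Mul(-16, Mul(4, Pow(2, 2))), Mul(-18, Mul(4, Pow(2, 2)))))), -1) = Pow(Add(-237, Mul(-158, Add(-16, Mul(-16, Mul(4, 4)), Mul(-18, Mul(4, 4))))), -1) = Pow(Add(-237, Mul(-158, Add(-16, Mul(-16, 16), Mul(-18, 16)))), -1) = Pow(Add(-237, Mul(-158, Add(-16, -256, -288))), -1) = Pow(Add(-237, Mul(-158, -560)), -1) = Pow(Add(-237, 88480), -1) = Pow(88243, -1) = Rational(1, 88243)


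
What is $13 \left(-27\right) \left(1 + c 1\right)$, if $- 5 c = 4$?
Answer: $- \frac{351}{5} \approx -70.2$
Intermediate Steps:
$c = - \frac{4}{5}$ ($c = \left(- \frac{1}{5}\right) 4 = - \frac{4}{5} \approx -0.8$)
$13 \left(-27\right) \left(1 + c 1\right) = 13 \left(-27\right) \left(1 - \frac{4}{5}\right) = - 351 \left(1 - \frac{4}{5}\right) = \left(-351\right) \frac{1}{5} = - \frac{351}{5}$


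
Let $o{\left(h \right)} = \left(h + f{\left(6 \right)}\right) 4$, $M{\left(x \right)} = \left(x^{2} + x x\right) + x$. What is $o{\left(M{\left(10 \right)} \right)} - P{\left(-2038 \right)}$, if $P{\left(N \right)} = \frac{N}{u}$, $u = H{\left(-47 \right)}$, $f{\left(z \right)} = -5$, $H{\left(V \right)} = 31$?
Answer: $\frac{27458}{31} \approx 885.74$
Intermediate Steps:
$u = 31$
$P{\left(N \right)} = \frac{N}{31}$
$M{\left(x \right)} = x + 2 x^{2}$ ($M{\left(x \right)} = \left(x^{2} + x^{2}\right) + x = 2 x^{2} + x = x + 2 x^{2}$)
$o{\left(h \right)} = -20 + 4 h$ ($o{\left(h \right)} = \left(h - 5\right) 4 = \left(-5 + h\right) 4 = -20 + 4 h$)
$o{\left(M{\left(10 \right)} \right)} - P{\left(-2038 \right)} = \left(-20 + 4 \cdot 10 \left(1 + 2 \cdot 10\right)\right) - \frac{1}{31} \left(-2038\right) = \left(-20 + 4 \cdot 10 \left(1 + 20\right)\right) - - \frac{2038}{31} = \left(-20 + 4 \cdot 10 \cdot 21\right) + \frac{2038}{31} = \left(-20 + 4 \cdot 210\right) + \frac{2038}{31} = \left(-20 + 840\right) + \frac{2038}{31} = 820 + \frac{2038}{31} = \frac{27458}{31}$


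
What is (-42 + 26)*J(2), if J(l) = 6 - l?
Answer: -64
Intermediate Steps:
(-42 + 26)*J(2) = (-42 + 26)*(6 - 1*2) = -16*(6 - 2) = -16*4 = -64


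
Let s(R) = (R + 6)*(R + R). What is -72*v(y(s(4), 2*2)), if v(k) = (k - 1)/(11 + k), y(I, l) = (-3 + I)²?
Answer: -3952/55 ≈ -71.854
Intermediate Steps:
s(R) = 2*R*(6 + R) (s(R) = (6 + R)*(2*R) = 2*R*(6 + R))
v(k) = (-1 + k)/(11 + k)
-72*v(y(s(4), 2*2)) = -72*(-1 + (-3 + 2*4*(6 + 4))²)/(11 + (-3 + 2*4*(6 + 4))²) = -72*(-1 + (-3 + 2*4*10)²)/(11 + (-3 + 2*4*10)²) = -72*(-1 + (-3 + 80)²)/(11 + (-3 + 80)²) = -72*(-1 + 77²)/(11 + 77²) = -72*(-1 + 5929)/(11 + 5929) = -72*5928/5940 = -2*5928/165 = -72*494/495 = -3952/55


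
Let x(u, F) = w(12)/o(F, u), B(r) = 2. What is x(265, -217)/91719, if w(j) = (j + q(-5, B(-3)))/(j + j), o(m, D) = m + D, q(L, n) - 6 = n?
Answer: 5/26415072 ≈ 1.8929e-7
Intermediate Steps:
q(L, n) = 6 + n
o(m, D) = D + m
w(j) = (8 + j)/(2*j) (w(j) = (j + (6 + 2))/(j + j) = (j + 8)/((2*j)) = (8 + j)*(1/(2*j)) = (8 + j)/(2*j))
x(u, F) = 5/(6*(F + u)) (x(u, F) = ((½)*(8 + 12)/12)/(u + F) = ((½)*(1/12)*20)/(F + u) = 5/(6*(F + u)))
x(265, -217)/91719 = (5/(6*(-217 + 265)))/91719 = ((⅚)/48)*(1/91719) = ((⅚)*(1/48))*(1/91719) = (5/288)*(1/91719) = 5/26415072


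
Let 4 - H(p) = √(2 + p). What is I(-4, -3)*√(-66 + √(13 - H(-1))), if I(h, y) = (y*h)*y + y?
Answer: -39*I*√(66 - √10) ≈ -309.15*I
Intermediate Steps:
I(h, y) = y + h*y² (I(h, y) = (h*y)*y + y = h*y² + y = y + h*y²)
H(p) = 4 - √(2 + p)
I(-4, -3)*√(-66 + √(13 - H(-1))) = (-3*(1 - 4*(-3)))*√(-66 + √(13 - (4 - √(2 - 1)))) = (-3*(1 + 12))*√(-66 + √(13 - (4 - √1))) = (-3*13)*√(-66 + √(13 - (4 - 1*1))) = -39*√(-66 + √(13 - (4 - 1))) = -39*√(-66 + √(13 - 1*3)) = -39*√(-66 + √(13 - 3)) = -39*√(-66 + √10)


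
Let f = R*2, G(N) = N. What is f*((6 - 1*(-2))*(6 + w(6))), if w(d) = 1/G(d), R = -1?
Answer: -296/3 ≈ -98.667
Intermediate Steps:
w(d) = 1/d
f = -2 (f = -1*2 = -2)
f*((6 - 1*(-2))*(6 + w(6))) = -2*(6 - 1*(-2))*(6 + 1/6) = -2*(6 + 2)*(6 + 1/6) = -16*37/6 = -2*148/3 = -296/3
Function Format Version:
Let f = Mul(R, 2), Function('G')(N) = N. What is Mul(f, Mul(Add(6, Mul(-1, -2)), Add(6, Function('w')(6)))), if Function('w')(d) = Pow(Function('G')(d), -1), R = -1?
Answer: Rational(-296, 3) ≈ -98.667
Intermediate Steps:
Function('w')(d) = Pow(d, -1)
f = -2 (f = Mul(-1, 2) = -2)
Mul(f, Mul(Add(6, Mul(-1, -2)), Add(6, Function('w')(6)))) = Mul(-2, Mul(Add(6, Mul(-1, -2)), Add(6, Pow(6, -1)))) = Mul(-2, Mul(Add(6, 2), Add(6, Rational(1, 6)))) = Mul(-2, Mul(8, Rational(37, 6))) = Mul(-2, Rational(148, 3)) = Rational(-296, 3)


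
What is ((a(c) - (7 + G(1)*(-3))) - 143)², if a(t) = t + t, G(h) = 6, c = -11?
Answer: 23716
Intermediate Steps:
a(t) = 2*t
((a(c) - (7 + G(1)*(-3))) - 143)² = ((2*(-11) - (7 + 6*(-3))) - 143)² = ((-22 - (7 - 18)) - 143)² = ((-22 - 1*(-11)) - 143)² = ((-22 + 11) - 143)² = (-11 - 143)² = (-154)² = 23716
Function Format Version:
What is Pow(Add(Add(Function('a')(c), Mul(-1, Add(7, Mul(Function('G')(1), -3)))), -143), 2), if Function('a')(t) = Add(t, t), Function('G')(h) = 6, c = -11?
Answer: 23716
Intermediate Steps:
Function('a')(t) = Mul(2, t)
Pow(Add(Add(Function('a')(c), Mul(-1, Add(7, Mul(Function('G')(1), -3)))), -143), 2) = Pow(Add(Add(Mul(2, -11), Mul(-1, Add(7, Mul(6, -3)))), -143), 2) = Pow(Add(Add(-22, Mul(-1, Add(7, -18))), -143), 2) = Pow(Add(Add(-22, Mul(-1, -11)), -143), 2) = Pow(Add(Add(-22, 11), -143), 2) = Pow(Add(-11, -143), 2) = Pow(-154, 2) = 23716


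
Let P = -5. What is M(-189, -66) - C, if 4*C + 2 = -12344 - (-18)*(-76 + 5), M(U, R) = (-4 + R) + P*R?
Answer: 3666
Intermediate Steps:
M(U, R) = -4 - 4*R (M(U, R) = (-4 + R) - 5*R = -4 - 4*R)
C = -3406 (C = -½ + (-12344 - (-18)*(-76 + 5))/4 = -½ + (-12344 - (-18)*(-71))/4 = -½ + (-12344 - 1*1278)/4 = -½ + (-12344 - 1278)/4 = -½ + (¼)*(-13622) = -½ - 6811/2 = -3406)
M(-189, -66) - C = (-4 - 4*(-66)) - 1*(-3406) = (-4 + 264) + 3406 = 260 + 3406 = 3666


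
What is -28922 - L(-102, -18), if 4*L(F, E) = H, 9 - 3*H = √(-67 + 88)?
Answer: -115691/4 + √21/12 ≈ -28922.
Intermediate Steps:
H = 3 - √21/3 (H = 3 - √(-67 + 88)/3 = 3 - √21/3 ≈ 1.4725)
L(F, E) = ¾ - √21/12 (L(F, E) = (3 - √21/3)/4 = ¾ - √21/12)
-28922 - L(-102, -18) = -28922 - (¾ - √21/12) = -28922 + (-¾ + √21/12) = -115691/4 + √21/12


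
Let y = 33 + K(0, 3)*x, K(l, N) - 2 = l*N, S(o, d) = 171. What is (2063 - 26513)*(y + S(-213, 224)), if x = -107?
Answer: 244500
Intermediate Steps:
K(l, N) = 2 + N*l (K(l, N) = 2 + l*N = 2 + N*l)
y = -181 (y = 33 + (2 + 3*0)*(-107) = 33 + (2 + 0)*(-107) = 33 + 2*(-107) = 33 - 214 = -181)
(2063 - 26513)*(y + S(-213, 224)) = (2063 - 26513)*(-181 + 171) = -24450*(-10) = 244500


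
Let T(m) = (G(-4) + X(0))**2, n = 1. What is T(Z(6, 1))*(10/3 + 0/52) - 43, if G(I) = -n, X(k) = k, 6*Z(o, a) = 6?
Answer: -119/3 ≈ -39.667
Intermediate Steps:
Z(o, a) = 1 (Z(o, a) = (1/6)*6 = 1)
G(I) = -1 (G(I) = -1*1 = -1)
T(m) = 1 (T(m) = (-1 + 0)**2 = (-1)**2 = 1)
T(Z(6, 1))*(10/3 + 0/52) - 43 = 1*(10/3 + 0/52) - 43 = 1*(10*(1/3) + 0*(1/52)) - 43 = 1*(10/3 + 0) - 43 = 1*(10/3) - 43 = 10/3 - 43 = -119/3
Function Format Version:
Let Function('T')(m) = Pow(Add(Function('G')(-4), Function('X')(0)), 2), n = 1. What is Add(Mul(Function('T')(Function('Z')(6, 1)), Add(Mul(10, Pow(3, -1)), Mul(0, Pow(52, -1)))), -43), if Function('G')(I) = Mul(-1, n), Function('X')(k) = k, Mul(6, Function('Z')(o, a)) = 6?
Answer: Rational(-119, 3) ≈ -39.667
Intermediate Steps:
Function('Z')(o, a) = 1 (Function('Z')(o, a) = Mul(Rational(1, 6), 6) = 1)
Function('G')(I) = -1 (Function('G')(I) = Mul(-1, 1) = -1)
Function('T')(m) = 1 (Function('T')(m) = Pow(Add(-1, 0), 2) = Pow(-1, 2) = 1)
Add(Mul(Function('T')(Function('Z')(6, 1)), Add(Mul(10, Pow(3, -1)), Mul(0, Pow(52, -1)))), -43) = Add(Mul(1, Add(Mul(10, Pow(3, -1)), Mul(0, Pow(52, -1)))), -43) = Add(Mul(1, Add(Mul(10, Rational(1, 3)), Mul(0, Rational(1, 52)))), -43) = Add(Mul(1, Add(Rational(10, 3), 0)), -43) = Add(Mul(1, Rational(10, 3)), -43) = Add(Rational(10, 3), -43) = Rational(-119, 3)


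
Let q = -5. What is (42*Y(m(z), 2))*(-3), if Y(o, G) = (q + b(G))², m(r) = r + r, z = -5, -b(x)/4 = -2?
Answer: -1134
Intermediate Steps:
b(x) = 8 (b(x) = -4*(-2) = 8)
m(r) = 2*r
Y(o, G) = 9 (Y(o, G) = (-5 + 8)² = 3² = 9)
(42*Y(m(z), 2))*(-3) = (42*9)*(-3) = 378*(-3) = -1134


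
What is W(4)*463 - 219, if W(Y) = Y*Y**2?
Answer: 29413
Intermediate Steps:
W(Y) = Y**3
W(4)*463 - 219 = 4**3*463 - 219 = 64*463 - 219 = 29632 - 219 = 29413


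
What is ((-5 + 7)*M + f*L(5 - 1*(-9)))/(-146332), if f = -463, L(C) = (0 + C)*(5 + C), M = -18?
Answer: 61597/73166 ≈ 0.84188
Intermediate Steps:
L(C) = C*(5 + C)
((-5 + 7)*M + f*L(5 - 1*(-9)))/(-146332) = ((-5 + 7)*(-18) - 463*(5 - 1*(-9))*(5 + (5 - 1*(-9))))/(-146332) = (2*(-18) - 463*(5 + 9)*(5 + (5 + 9)))*(-1/146332) = (-36 - 6482*(5 + 14))*(-1/146332) = (-36 - 6482*19)*(-1/146332) = (-36 - 463*266)*(-1/146332) = (-36 - 123158)*(-1/146332) = -123194*(-1/146332) = 61597/73166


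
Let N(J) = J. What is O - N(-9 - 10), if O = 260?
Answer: 279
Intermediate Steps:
O - N(-9 - 10) = 260 - (-9 - 10) = 260 - 1*(-19) = 260 + 19 = 279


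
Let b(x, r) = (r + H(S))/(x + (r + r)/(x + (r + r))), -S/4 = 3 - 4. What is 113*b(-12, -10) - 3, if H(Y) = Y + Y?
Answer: 1535/91 ≈ 16.868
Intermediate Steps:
S = 4 (S = -4*(3 - 4) = -4*(-1) = 4)
H(Y) = 2*Y
b(x, r) = (8 + r)/(x + 2*r/(x + 2*r)) (b(x, r) = (r + 2*4)/(x + (r + r)/(x + (r + r))) = (r + 8)/(x + (2*r)/(x + 2*r)) = (8 + r)/(x + 2*r/(x + 2*r)))
113*b(-12, -10) - 3 = 113*((2*(-10)**2 + 8*(-12) + 16*(-10) - 10*(-12))/((-12)**2 + 2*(-10) + 2*(-10)*(-12))) - 3 = 113*((2*100 - 96 - 160 + 120)/(144 - 20 + 240)) - 3 = 113*((200 - 96 - 160 + 120)/364) - 3 = 113*((1/364)*64) - 3 = 113*(16/91) - 3 = 1808/91 - 3 = 1535/91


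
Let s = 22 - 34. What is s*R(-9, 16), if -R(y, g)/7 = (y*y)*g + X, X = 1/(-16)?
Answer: 435435/4 ≈ 1.0886e+5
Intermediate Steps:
s = -12
X = -1/16 (X = 1*(-1/16) = -1/16 ≈ -0.062500)
R(y, g) = 7/16 - 7*g*y**2 (R(y, g) = -7*((y*y)*g - 1/16) = -7*(y**2*g - 1/16) = -7*(g*y**2 - 1/16) = -7*(-1/16 + g*y**2) = 7/16 - 7*g*y**2)
s*R(-9, 16) = -12*(7/16 - 7*16*(-9)**2) = -12*(7/16 - 7*16*81) = -12*(7/16 - 9072) = -12*(-145145/16) = 435435/4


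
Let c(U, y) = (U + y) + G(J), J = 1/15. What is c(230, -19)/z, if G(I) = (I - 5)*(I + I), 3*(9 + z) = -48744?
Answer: -47327/3657825 ≈ -0.012939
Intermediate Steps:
z = -16257 (z = -9 + (1/3)*(-48744) = -9 - 16248 = -16257)
J = 1/15 ≈ 0.066667
G(I) = 2*I*(-5 + I) (G(I) = (-5 + I)*(2*I) = 2*I*(-5 + I))
c(U, y) = -148/225 + U + y (c(U, y) = (U + y) + 2*(1/15)*(-5 + 1/15) = (U + y) + 2*(1/15)*(-74/15) = (U + y) - 148/225 = -148/225 + U + y)
c(230, -19)/z = (-148/225 + 230 - 19)/(-16257) = (47327/225)*(-1/16257) = -47327/3657825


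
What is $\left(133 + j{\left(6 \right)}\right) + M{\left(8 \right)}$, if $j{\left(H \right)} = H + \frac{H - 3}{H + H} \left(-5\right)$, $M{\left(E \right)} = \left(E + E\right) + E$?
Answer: $\frac{647}{4} \approx 161.75$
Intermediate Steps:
$M{\left(E \right)} = 3 E$ ($M{\left(E \right)} = 2 E + E = 3 E$)
$j{\left(H \right)} = H - \frac{5 \left(-3 + H\right)}{2 H}$ ($j{\left(H \right)} = H + \frac{-3 + H}{2 H} \left(-5\right) = H - \frac{5 \left(-3 + H\right)}{2 H}$)
$\left(133 + j{\left(6 \right)}\right) + M{\left(8 \right)} = \left(133 + \left(- \frac{5}{2} + 6 + \frac{15}{2 \cdot 6}\right)\right) + 3 \cdot 8 = \left(133 + \left(- \frac{5}{2} + 6 + \frac{15}{2} \cdot \frac{1}{6}\right)\right) + 24 = \left(133 + \left(- \frac{5}{2} + 6 + \frac{5}{4}\right)\right) + 24 = \left(133 + \frac{19}{4}\right) + 24 = \frac{551}{4} + 24 = \frac{647}{4}$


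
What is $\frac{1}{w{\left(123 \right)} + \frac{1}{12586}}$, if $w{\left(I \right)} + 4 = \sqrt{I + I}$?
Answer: $\frac{211205666}{12144600589} + \frac{158407396 \sqrt{246}}{36433801767} \approx 0.085584$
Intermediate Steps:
$w{\left(I \right)} = -4 + \sqrt{2} \sqrt{I}$ ($w{\left(I \right)} = -4 + \sqrt{I + I} = -4 + \sqrt{2 I} = -4 + \sqrt{2} \sqrt{I}$)
$\frac{1}{w{\left(123 \right)} + \frac{1}{12586}} = \frac{1}{\left(-4 + \sqrt{2} \sqrt{123}\right) + \frac{1}{12586}} = \frac{1}{\left(-4 + \sqrt{246}\right) + \frac{1}{12586}} = \frac{1}{- \frac{50343}{12586} + \sqrt{246}}$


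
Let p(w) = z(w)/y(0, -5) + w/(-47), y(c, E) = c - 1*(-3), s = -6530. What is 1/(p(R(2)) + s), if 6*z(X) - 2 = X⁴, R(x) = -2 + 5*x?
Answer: -141/888653 ≈ -0.00015867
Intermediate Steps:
y(c, E) = 3 + c (y(c, E) = c + 3 = 3 + c)
z(X) = ⅓ + X⁴/6
p(w) = ⅑ - w/47 + w⁴/18 (p(w) = (⅓ + w⁴/6)/(3 + 0) + w/(-47) = (⅓ + w⁴/6)/3 + w*(-1/47) = (⅓ + w⁴/6)*(⅓) - w/47 = (⅑ + w⁴/18) - w/47 = ⅑ - w/47 + w⁴/18)
1/(p(R(2)) + s) = 1/((⅑ - (-2 + 5*2)/47 + (-2 + 5*2)⁴/18) - 6530) = 1/((⅑ - (-2 + 10)/47 + (-2 + 10)⁴/18) - 6530) = 1/((⅑ - 1/47*8 + (1/18)*8⁴) - 6530) = 1/((⅑ - 8/47 + (1/18)*4096) - 6530) = 1/((⅑ - 8/47 + 2048/9) - 6530) = 1/(32077/141 - 6530) = 1/(-888653/141) = -141/888653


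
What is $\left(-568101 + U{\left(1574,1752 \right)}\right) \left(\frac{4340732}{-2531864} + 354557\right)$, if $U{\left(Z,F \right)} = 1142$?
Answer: $- \frac{127237755699316961}{632966} \approx -2.0102 \cdot 10^{11}$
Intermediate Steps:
$\left(-568101 + U{\left(1574,1752 \right)}\right) \left(\frac{4340732}{-2531864} + 354557\right) = \left(-568101 + 1142\right) \left(\frac{4340732}{-2531864} + 354557\right) = - 566959 \left(4340732 \left(- \frac{1}{2531864}\right) + 354557\right) = - 566959 \left(- \frac{1085183}{632966} + 354557\right) = \left(-566959\right) \frac{224421440879}{632966} = - \frac{127237755699316961}{632966}$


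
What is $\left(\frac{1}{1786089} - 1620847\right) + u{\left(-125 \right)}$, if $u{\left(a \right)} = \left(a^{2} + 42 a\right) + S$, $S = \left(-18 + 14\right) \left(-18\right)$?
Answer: $- \frac{2876317725599}{1786089} \approx -1.6104 \cdot 10^{6}$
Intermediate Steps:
$S = 72$ ($S = \left(-4\right) \left(-18\right) = 72$)
$u{\left(a \right)} = 72 + a^{2} + 42 a$ ($u{\left(a \right)} = \left(a^{2} + 42 a\right) + 72 = 72 + a^{2} + 42 a$)
$\left(\frac{1}{1786089} - 1620847\right) + u{\left(-125 \right)} = \left(\frac{1}{1786089} - 1620847\right) + \left(72 + \left(-125\right)^{2} + 42 \left(-125\right)\right) = \left(\frac{1}{1786089} - 1620847\right) + \left(72 + 15625 - 5250\right) = - \frac{2894976997382}{1786089} + 10447 = - \frac{2876317725599}{1786089}$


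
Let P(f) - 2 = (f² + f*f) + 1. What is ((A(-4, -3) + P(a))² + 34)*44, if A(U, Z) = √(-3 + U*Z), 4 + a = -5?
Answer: 1243352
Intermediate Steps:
a = -9 (a = -4 - 5 = -9)
P(f) = 3 + 2*f² (P(f) = 2 + ((f² + f*f) + 1) = 2 + ((f² + f²) + 1) = 2 + (2*f² + 1) = 2 + (1 + 2*f²) = 3 + 2*f²)
((A(-4, -3) + P(a))² + 34)*44 = ((√(-3 - 4*(-3)) + (3 + 2*(-9)²))² + 34)*44 = ((√(-3 + 12) + (3 + 2*81))² + 34)*44 = ((√9 + (3 + 162))² + 34)*44 = ((3 + 165)² + 34)*44 = (168² + 34)*44 = (28224 + 34)*44 = 28258*44 = 1243352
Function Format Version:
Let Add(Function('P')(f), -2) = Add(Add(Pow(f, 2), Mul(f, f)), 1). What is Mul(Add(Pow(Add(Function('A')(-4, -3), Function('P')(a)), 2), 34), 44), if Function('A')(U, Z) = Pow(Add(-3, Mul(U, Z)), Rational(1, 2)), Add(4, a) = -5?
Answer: 1243352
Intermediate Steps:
a = -9 (a = Add(-4, -5) = -9)
Function('P')(f) = Add(3, Mul(2, Pow(f, 2))) (Function('P')(f) = Add(2, Add(Add(Pow(f, 2), Mul(f, f)), 1)) = Add(2, Add(Add(Pow(f, 2), Pow(f, 2)), 1)) = Add(2, Add(Mul(2, Pow(f, 2)), 1)) = Add(2, Add(1, Mul(2, Pow(f, 2)))) = Add(3, Mul(2, Pow(f, 2))))
Mul(Add(Pow(Add(Function('A')(-4, -3), Function('P')(a)), 2), 34), 44) = Mul(Add(Pow(Add(Pow(Add(-3, Mul(-4, -3)), Rational(1, 2)), Add(3, Mul(2, Pow(-9, 2)))), 2), 34), 44) = Mul(Add(Pow(Add(Pow(Add(-3, 12), Rational(1, 2)), Add(3, Mul(2, 81))), 2), 34), 44) = Mul(Add(Pow(Add(Pow(9, Rational(1, 2)), Add(3, 162)), 2), 34), 44) = Mul(Add(Pow(Add(3, 165), 2), 34), 44) = Mul(Add(Pow(168, 2), 34), 44) = Mul(Add(28224, 34), 44) = Mul(28258, 44) = 1243352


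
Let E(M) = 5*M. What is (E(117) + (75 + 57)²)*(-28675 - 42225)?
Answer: -1276838100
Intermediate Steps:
(E(117) + (75 + 57)²)*(-28675 - 42225) = (5*117 + (75 + 57)²)*(-28675 - 42225) = (585 + 132²)*(-70900) = (585 + 17424)*(-70900) = 18009*(-70900) = -1276838100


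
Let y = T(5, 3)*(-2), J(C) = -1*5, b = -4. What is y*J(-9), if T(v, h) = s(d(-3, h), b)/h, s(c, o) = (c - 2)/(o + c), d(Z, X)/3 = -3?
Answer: 110/39 ≈ 2.8205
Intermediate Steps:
d(Z, X) = -9 (d(Z, X) = 3*(-3) = -9)
J(C) = -5
s(c, o) = (-2 + c)/(c + o)
T(v, h) = 11/(13*h) (T(v, h) = ((-2 - 9)/(-9 - 4))/h = (-11/(-13))/h = (-1/13*(-11))/h = 11/(13*h))
y = -22/39 (y = ((11/13)/3)*(-2) = ((11/13)*(⅓))*(-2) = (11/39)*(-2) = -22/39 ≈ -0.56410)
y*J(-9) = -22/39*(-5) = 110/39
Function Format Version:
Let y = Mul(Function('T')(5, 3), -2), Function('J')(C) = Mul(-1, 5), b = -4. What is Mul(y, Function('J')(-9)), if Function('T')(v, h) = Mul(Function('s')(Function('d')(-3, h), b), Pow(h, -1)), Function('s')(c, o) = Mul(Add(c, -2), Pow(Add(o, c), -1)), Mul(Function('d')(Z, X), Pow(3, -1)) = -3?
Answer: Rational(110, 39) ≈ 2.8205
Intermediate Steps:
Function('d')(Z, X) = -9 (Function('d')(Z, X) = Mul(3, -3) = -9)
Function('J')(C) = -5
Function('s')(c, o) = Mul(Pow(Add(c, o), -1), Add(-2, c)) (Function('s')(c, o) = Mul(Add(-2, c), Pow(Add(c, o), -1)) = Mul(Pow(Add(c, o), -1), Add(-2, c)))
Function('T')(v, h) = Mul(Rational(11, 13), Pow(h, -1)) (Function('T')(v, h) = Mul(Mul(Pow(Add(-9, -4), -1), Add(-2, -9)), Pow(h, -1)) = Mul(Mul(Pow(-13, -1), -11), Pow(h, -1)) = Mul(Mul(Rational(-1, 13), -11), Pow(h, -1)) = Mul(Rational(11, 13), Pow(h, -1)))
y = Rational(-22, 39) (y = Mul(Mul(Rational(11, 13), Pow(3, -1)), -2) = Mul(Mul(Rational(11, 13), Rational(1, 3)), -2) = Mul(Rational(11, 39), -2) = Rational(-22, 39) ≈ -0.56410)
Mul(y, Function('J')(-9)) = Mul(Rational(-22, 39), -5) = Rational(110, 39)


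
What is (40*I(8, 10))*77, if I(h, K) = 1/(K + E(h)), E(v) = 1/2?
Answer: 880/3 ≈ 293.33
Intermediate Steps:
E(v) = 1/2
I(h, K) = 1/(1/2 + K) (I(h, K) = 1/(K + 1/2) = 1/(1/2 + K))
(40*I(8, 10))*77 = (40*(2/(1 + 2*10)))*77 = (40*(2/(1 + 20)))*77 = (40*(2/21))*77 = (80/21)*77 = 880/3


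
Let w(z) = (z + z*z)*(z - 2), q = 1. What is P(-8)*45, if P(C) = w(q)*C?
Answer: 720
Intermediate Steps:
w(z) = (-2 + z)*(z + z**2) (w(z) = (z + z**2)*(-2 + z) = (-2 + z)*(z + z**2))
P(C) = -2*C (P(C) = (1*(-2 + 1**2 - 1*1))*C = (1*(-2 + 1 - 1))*C = (1*(-2))*C = -2*C)
P(-8)*45 = -2*(-8)*45 = 16*45 = 720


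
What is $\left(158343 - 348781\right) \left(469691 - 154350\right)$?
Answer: $-60052909358$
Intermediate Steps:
$\left(158343 - 348781\right) \left(469691 - 154350\right) = \left(-190438\right) 315341 = -60052909358$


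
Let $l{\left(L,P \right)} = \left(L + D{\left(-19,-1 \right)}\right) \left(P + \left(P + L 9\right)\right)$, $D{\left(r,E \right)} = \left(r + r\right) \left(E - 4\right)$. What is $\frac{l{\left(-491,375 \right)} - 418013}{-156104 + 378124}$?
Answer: $\frac{171589}{55505} \approx 3.0914$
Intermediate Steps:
$D{\left(r,E \right)} = 2 r \left(-4 + E\right)$
$l{\left(L,P \right)} = \left(190 + L\right) \left(2 P + 9 L\right)$ ($l{\left(L,P \right)} = \left(L + 2 \left(-19\right) \left(-4 - 1\right)\right) \left(P + \left(P + L 9\right)\right) = \left(L + 2 \left(-19\right) \left(-5\right)\right) \left(P + \left(P + 9 L\right)\right) = \left(L + 190\right) \left(2 P + 9 L\right) = \left(190 + L\right) \left(2 P + 9 L\right)$)
$\frac{l{\left(-491,375 \right)} - 418013}{-156104 + 378124} = \frac{\left(9 \left(-491\right)^{2} + 380 \cdot 375 + 1710 \left(-491\right) + 2 \left(-491\right) 375\right) - 418013}{-156104 + 378124} = \frac{\left(9 \cdot 241081 + 142500 - 839610 - 368250\right) - 418013}{222020} = \left(\left(2169729 + 142500 - 839610 - 368250\right) - 418013\right) \frac{1}{222020} = \left(1104369 - 418013\right) \frac{1}{222020} = 686356 \cdot \frac{1}{222020} = \frac{171589}{55505}$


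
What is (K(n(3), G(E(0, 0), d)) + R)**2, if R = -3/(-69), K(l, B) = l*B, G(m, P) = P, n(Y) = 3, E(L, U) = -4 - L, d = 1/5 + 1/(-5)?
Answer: 1/529 ≈ 0.0018904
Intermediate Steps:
d = 0 (d = 1*(1/5) + 1*(-1/5) = 1/5 - 1/5 = 0)
K(l, B) = B*l
R = 1/23 (R = -3*(-1/69) = 1/23 ≈ 0.043478)
(K(n(3), G(E(0, 0), d)) + R)**2 = (0*3 + 1/23)**2 = (0 + 1/23)**2 = (1/23)**2 = 1/529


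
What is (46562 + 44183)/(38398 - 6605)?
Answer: 90745/31793 ≈ 2.8542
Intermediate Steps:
(46562 + 44183)/(38398 - 6605) = 90745/31793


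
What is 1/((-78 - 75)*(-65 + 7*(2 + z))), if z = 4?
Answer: 1/3519 ≈ 0.00028417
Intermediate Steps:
1/((-78 - 75)*(-65 + 7*(2 + z))) = 1/((-78 - 75)*(-65 + 7*(2 + 4))) = 1/(-153*(-65 + 7*6)) = 1/(-153*(-65 + 42)) = 1/(-153*(-23)) = 1/3519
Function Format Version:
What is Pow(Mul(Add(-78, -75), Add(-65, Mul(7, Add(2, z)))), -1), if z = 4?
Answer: Rational(1, 3519) ≈ 0.00028417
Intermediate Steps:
Pow(Mul(Add(-78, -75), Add(-65, Mul(7, Add(2, z)))), -1) = Pow(Mul(Add(-78, -75), Add(-65, Mul(7, Add(2, 4)))), -1) = Pow(Mul(-153, Add(-65, Mul(7, 6))), -1) = Pow(Mul(-153, Add(-65, 42)), -1) = Pow(Mul(-153, -23), -1) = Pow(3519, -1) = Rational(1, 3519)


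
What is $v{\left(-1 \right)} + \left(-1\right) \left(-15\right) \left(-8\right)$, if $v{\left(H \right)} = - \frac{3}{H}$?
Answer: $-117$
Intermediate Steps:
$v{\left(-1 \right)} + \left(-1\right) \left(-15\right) \left(-8\right) = - \frac{3}{-1} + \left(-1\right) \left(-15\right) \left(-8\right) = \left(-3\right) \left(-1\right) + 15 \left(-8\right) = 3 - 120 = -117$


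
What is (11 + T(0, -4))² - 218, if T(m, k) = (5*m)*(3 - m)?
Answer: -97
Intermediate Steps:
T(m, k) = 5*m*(3 - m)
(11 + T(0, -4))² - 218 = (11 + 5*0*(3 - 1*0))² - 218 = (11 + 5*0*(3 + 0))² - 218 = (11 + 5*0*3)² - 218 = (11 + 0)² - 218 = 11² - 218 = 121 - 218 = -97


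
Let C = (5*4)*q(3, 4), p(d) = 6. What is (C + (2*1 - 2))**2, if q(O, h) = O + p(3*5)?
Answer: 32400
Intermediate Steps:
q(O, h) = 6 + O (q(O, h) = O + 6 = 6 + O)
C = 180 (C = (5*4)*(6 + 3) = 20*9 = 180)
(C + (2*1 - 2))**2 = (180 + (2*1 - 2))**2 = (180 + (2 - 2))**2 = (180 + 0)**2 = 180**2 = 32400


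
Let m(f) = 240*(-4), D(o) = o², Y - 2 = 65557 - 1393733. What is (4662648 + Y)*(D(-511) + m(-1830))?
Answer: 867500090314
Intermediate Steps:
Y = -1328174 (Y = 2 + (65557 - 1393733) = 2 - 1328176 = -1328174)
m(f) = -960
(4662648 + Y)*(D(-511) + m(-1830)) = (4662648 - 1328174)*((-511)² - 960) = 3334474*(261121 - 960) = 3334474*260161 = 867500090314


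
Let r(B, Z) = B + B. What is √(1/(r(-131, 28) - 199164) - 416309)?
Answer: I*√16556912617623510/199426 ≈ 645.22*I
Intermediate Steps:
r(B, Z) = 2*B
√(1/(r(-131, 28) - 199164) - 416309) = √(1/(2*(-131) - 199164) - 416309) = √(1/(-262 - 199164) - 416309) = √(1/(-199426) - 416309) = √(-1/199426 - 416309) = √(-83022838635/199426) = I*√16556912617623510/199426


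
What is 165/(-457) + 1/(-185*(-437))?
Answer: -13338968/36946165 ≈ -0.36104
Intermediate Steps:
165/(-457) + 1/(-185*(-437)) = 165*(-1/457) - 1/185*(-1/437) = -165/457 + 1/80845 = -13338968/36946165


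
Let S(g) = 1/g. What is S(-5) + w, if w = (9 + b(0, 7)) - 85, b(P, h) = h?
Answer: -346/5 ≈ -69.200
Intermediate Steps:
w = -69 (w = (9 + 7) - 85 = 16 - 85 = -69)
S(-5) + w = 1/(-5) - 69 = -1/5 - 69 = -346/5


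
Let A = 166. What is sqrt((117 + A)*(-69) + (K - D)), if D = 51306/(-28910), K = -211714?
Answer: I*sqrt(986056085590)/2065 ≈ 480.87*I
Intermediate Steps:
D = -25653/14455 (D = 51306*(-1/28910) = -25653/14455 ≈ -1.7747)
sqrt((117 + A)*(-69) + (K - D)) = sqrt((117 + 166)*(-69) + (-211714 - 1*(-25653/14455))) = sqrt(283*(-69) + (-211714 + 25653/14455)) = sqrt(-19527 - 3060300217/14455) = sqrt(-3342563002/14455) = I*sqrt(986056085590)/2065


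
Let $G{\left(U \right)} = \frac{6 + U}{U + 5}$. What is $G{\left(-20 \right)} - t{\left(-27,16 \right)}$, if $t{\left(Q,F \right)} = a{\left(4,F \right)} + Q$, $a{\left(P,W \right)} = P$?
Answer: $\frac{359}{15} \approx 23.933$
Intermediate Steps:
$G{\left(U \right)} = \frac{6 + U}{5 + U}$
$t{\left(Q,F \right)} = 4 + Q$
$G{\left(-20 \right)} - t{\left(-27,16 \right)} = \frac{6 - 20}{5 - 20} - \left(4 - 27\right) = \frac{1}{-15} \left(-14\right) - -23 = \left(- \frac{1}{15}\right) \left(-14\right) + 23 = \frac{14}{15} + 23 = \frac{359}{15}$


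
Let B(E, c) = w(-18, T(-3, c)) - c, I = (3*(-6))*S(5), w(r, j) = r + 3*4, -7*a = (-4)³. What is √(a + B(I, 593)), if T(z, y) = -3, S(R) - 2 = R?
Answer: I*√28903/7 ≈ 24.287*I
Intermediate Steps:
S(R) = 2 + R
a = 64/7 (a = -⅐*(-4)³ = -⅐*(-64) = 64/7 ≈ 9.1429)
w(r, j) = 12 + r (w(r, j) = r + 12 = 12 + r)
I = -126 (I = (3*(-6))*(2 + 5) = -18*7 = -126)
B(E, c) = -6 - c (B(E, c) = (12 - 18) - c = -6 - c)
√(a + B(I, 593)) = √(64/7 + (-6 - 1*593)) = √(64/7 + (-6 - 593)) = √(64/7 - 599) = √(-4129/7) = I*√28903/7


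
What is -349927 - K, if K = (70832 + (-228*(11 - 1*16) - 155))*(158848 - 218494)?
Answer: 4283246855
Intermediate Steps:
K = -4283596782 (K = (70832 + (-228*(11 - 16) - 155))*(-59646) = (70832 + (-228*(-5) - 155))*(-59646) = (70832 + (1140 - 155))*(-59646) = (70832 + 985)*(-59646) = 71817*(-59646) = -4283596782)
-349927 - K = -349927 - 1*(-4283596782) = -349927 + 4283596782 = 4283246855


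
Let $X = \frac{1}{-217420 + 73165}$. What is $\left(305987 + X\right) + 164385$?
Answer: $\frac{67853512859}{144255} \approx 4.7037 \cdot 10^{5}$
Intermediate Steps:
$X = - \frac{1}{144255}$ ($X = \frac{1}{-144255} = - \frac{1}{144255} \approx -6.9322 \cdot 10^{-6}$)
$\left(305987 + X\right) + 164385 = \left(305987 - \frac{1}{144255}\right) + 164385 = \frac{44140154684}{144255} + 164385 = \frac{67853512859}{144255}$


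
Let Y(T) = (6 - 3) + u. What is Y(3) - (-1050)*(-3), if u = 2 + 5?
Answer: -3140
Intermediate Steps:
u = 7
Y(T) = 10 (Y(T) = (6 - 3) + 7 = 3 + 7 = 10)
Y(3) - (-1050)*(-3) = 10 - (-1050)*(-3) = 10 - 42*75 = 10 - 3150 = -3140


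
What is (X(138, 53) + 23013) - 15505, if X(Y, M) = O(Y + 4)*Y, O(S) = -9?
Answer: 6266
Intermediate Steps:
X(Y, M) = -9*Y
(X(138, 53) + 23013) - 15505 = (-9*138 + 23013) - 15505 = (-1242 + 23013) - 15505 = 21771 - 15505 = 6266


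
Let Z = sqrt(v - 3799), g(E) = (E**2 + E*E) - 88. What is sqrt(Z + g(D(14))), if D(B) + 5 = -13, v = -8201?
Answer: 2*sqrt(140 + 5*I*sqrt(30)) ≈ 23.776 + 2.3037*I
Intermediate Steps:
D(B) = -18 (D(B) = -5 - 13 = -18)
g(E) = -88 + 2*E**2 (g(E) = (E**2 + E**2) - 88 = 2*E**2 - 88 = -88 + 2*E**2)
Z = 20*I*sqrt(30) (Z = sqrt(-8201 - 3799) = sqrt(-12000) = 20*I*sqrt(30) ≈ 109.54*I)
sqrt(Z + g(D(14))) = sqrt(20*I*sqrt(30) + (-88 + 2*(-18)**2)) = sqrt(20*I*sqrt(30) + (-88 + 2*324)) = sqrt(20*I*sqrt(30) + (-88 + 648)) = sqrt(20*I*sqrt(30) + 560) = sqrt(560 + 20*I*sqrt(30))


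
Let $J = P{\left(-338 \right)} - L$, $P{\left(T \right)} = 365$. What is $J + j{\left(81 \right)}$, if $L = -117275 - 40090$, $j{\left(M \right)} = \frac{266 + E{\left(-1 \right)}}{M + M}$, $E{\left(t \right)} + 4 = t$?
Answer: $\frac{2839169}{18} \approx 1.5773 \cdot 10^{5}$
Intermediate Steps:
$E{\left(t \right)} = -4 + t$
$j{\left(M \right)} = \frac{261}{2 M}$ ($j{\left(M \right)} = \frac{266 - 5}{M + M} = \frac{266 - 5}{2 M} = 261 \frac{1}{2 M} = \frac{261}{2 M}$)
$L = -157365$ ($L = -117275 - 40090 = -157365$)
$J = 157730$ ($J = 365 - -157365 = 365 + 157365 = 157730$)
$J + j{\left(81 \right)} = 157730 + \frac{261}{2 \cdot 81} = 157730 + \frac{261}{2} \cdot \frac{1}{81} = 157730 + \frac{29}{18} = \frac{2839169}{18}$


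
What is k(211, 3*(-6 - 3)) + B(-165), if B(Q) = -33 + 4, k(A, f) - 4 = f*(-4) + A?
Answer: 294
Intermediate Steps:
k(A, f) = 4 + A - 4*f (k(A, f) = 4 + (f*(-4) + A) = 4 + (-4*f + A) = 4 + (A - 4*f) = 4 + A - 4*f)
B(Q) = -29
k(211, 3*(-6 - 3)) + B(-165) = (4 + 211 - 12*(-6 - 3)) - 29 = (4 + 211 - 12*(-9)) - 29 = (4 + 211 - 4*(-27)) - 29 = (4 + 211 + 108) - 29 = 323 - 29 = 294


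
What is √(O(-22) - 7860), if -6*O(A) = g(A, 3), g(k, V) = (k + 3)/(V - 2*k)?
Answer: I*√625053282/282 ≈ 88.656*I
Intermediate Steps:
g(k, V) = (3 + k)/(V - 2*k)
O(A) = -(3 + A)/(6*(3 - 2*A))
√(O(-22) - 7860) = √((3 - 22)/(6*(-3 + 2*(-22))) - 7860) = √((⅙)*(-19)/(-3 - 44) - 7860) = √((⅙)*(-19)/(-47) - 7860) = √((⅙)*(-1/47)*(-19) - 7860) = √(19/282 - 7860) = √(-2216501/282) = I*√625053282/282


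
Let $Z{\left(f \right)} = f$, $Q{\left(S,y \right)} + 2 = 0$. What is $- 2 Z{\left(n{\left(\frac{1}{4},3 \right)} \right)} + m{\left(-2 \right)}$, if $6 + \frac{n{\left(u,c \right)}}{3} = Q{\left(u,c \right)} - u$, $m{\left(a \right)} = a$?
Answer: $\frac{95}{2} \approx 47.5$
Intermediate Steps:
$Q{\left(S,y \right)} = -2$ ($Q{\left(S,y \right)} = -2 + 0 = -2$)
$n{\left(u,c \right)} = -24 - 3 u$ ($n{\left(u,c \right)} = -18 + 3 \left(-2 - u\right) = -18 - \left(6 + 3 u\right) = -24 - 3 u$)
$- 2 Z{\left(n{\left(\frac{1}{4},3 \right)} \right)} + m{\left(-2 \right)} = - 2 \left(-24 - \frac{3}{4}\right) - 2 = \left(-2\right) \left(- \frac{99}{4}\right) - 2 = \frac{99}{2} - 2 = \frac{95}{2}$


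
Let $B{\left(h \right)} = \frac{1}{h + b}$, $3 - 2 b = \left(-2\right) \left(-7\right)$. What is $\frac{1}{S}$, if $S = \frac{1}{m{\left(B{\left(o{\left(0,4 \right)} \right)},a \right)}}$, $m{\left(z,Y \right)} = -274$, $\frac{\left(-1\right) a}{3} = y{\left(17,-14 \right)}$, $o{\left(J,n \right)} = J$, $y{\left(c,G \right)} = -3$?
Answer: $-274$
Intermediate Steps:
$a = 9$ ($a = \left(-3\right) \left(-3\right) = 9$)
$b = - \frac{11}{2}$ ($b = \frac{3}{2} - \frac{\left(-2\right) \left(-7\right)}{2} = \frac{3}{2} - 7 = - \frac{11}{2} \approx -5.5$)
$B{\left(h \right)} = \frac{1}{- \frac{11}{2} + h}$ ($B{\left(h \right)} = \frac{1}{h - \frac{11}{2}} = \frac{1}{- \frac{11}{2} + h}$)
$S = - \frac{1}{274}$ ($S = \frac{1}{-274} = - \frac{1}{274} \approx -0.0036496$)
$\frac{1}{S} = \frac{1}{- \frac{1}{274}} = -274$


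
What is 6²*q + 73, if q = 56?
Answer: 2089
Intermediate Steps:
6²*q + 73 = 6²*56 + 73 = 36*56 + 73 = 2016 + 73 = 2089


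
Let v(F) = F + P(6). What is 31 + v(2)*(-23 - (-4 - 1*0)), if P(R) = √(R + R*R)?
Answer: -7 - 19*√42 ≈ -130.13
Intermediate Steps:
P(R) = √(R + R²)
v(F) = F + √42 (v(F) = F + √(6*(1 + 6)) = F + √(6*7) = F + √42)
31 + v(2)*(-23 - (-4 - 1*0)) = 31 + (2 + √42)*(-23 - (-4 - 1*0)) = 31 + (2 + √42)*(-23 - (-4 + 0)) = 31 + (2 + √42)*(-23 - 1*(-4)) = 31 + (2 + √42)*(-23 + 4) = 31 + (2 + √42)*(-19) = 31 + (-38 - 19*√42) = -7 - 19*√42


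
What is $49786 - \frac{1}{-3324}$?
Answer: $\frac{165488665}{3324} \approx 49786.0$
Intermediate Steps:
$49786 - \frac{1}{-3324} = 49786 - - \frac{1}{3324} = 49786 + \frac{1}{3324} = \frac{165488665}{3324}$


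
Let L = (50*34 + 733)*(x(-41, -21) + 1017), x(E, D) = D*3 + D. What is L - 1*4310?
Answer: 2265679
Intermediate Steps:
x(E, D) = 4*D (x(E, D) = 3*D + D = 4*D)
L = 2269989 (L = (50*34 + 733)*(4*(-21) + 1017) = (1700 + 733)*(-84 + 1017) = 2433*933 = 2269989)
L - 1*4310 = 2269989 - 1*4310 = 2269989 - 4310 = 2265679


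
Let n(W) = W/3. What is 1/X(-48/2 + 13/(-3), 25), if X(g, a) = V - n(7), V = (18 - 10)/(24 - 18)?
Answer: -1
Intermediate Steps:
n(W) = W/3 (n(W) = W*(1/3) = W/3)
V = 4/3 (V = 8/6 = 8*(1/6) = 4/3 ≈ 1.3333)
X(g, a) = -1 (X(g, a) = 4/3 - 7/3 = -1)
1/X(-48/2 + 13/(-3), 25) = 1/(-1) = -1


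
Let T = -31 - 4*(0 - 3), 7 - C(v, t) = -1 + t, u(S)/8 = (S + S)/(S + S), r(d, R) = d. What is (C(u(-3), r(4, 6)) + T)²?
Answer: 225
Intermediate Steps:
u(S) = 8 (u(S) = 8*((S + S)/(S + S)) = 8*((2*S)/((2*S))) = 8*((2*S)*(1/(2*S))) = 8*1 = 8)
C(v, t) = 8 - t (C(v, t) = 7 - (-1 + t) = 7 + (1 - t) = 8 - t)
T = -19 (T = -31 - 4*(-3) = -31 - 1*(-12) = -31 + 12 = -19)
(C(u(-3), r(4, 6)) + T)² = ((8 - 1*4) - 19)² = ((8 - 4) - 19)² = (4 - 19)² = (-15)² = 225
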